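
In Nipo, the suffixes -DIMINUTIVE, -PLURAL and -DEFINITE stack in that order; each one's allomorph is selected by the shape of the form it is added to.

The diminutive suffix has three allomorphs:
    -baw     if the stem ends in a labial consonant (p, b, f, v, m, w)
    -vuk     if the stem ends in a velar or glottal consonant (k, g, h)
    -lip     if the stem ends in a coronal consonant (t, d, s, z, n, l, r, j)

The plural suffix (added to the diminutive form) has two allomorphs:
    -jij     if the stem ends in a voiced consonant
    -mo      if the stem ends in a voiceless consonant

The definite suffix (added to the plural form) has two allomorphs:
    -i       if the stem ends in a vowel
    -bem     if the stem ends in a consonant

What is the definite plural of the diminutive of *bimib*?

*bimib* — final consonant /b/ (labial) → -baw → *bimibbaw*.
The diminutive form *bimibbaw*: final consonant = /w/, voiced → -jij → *bimibbawjij*.
The plural form *bimibbawjij*: final sound = /j/, a consonant → -bem → *bimibbawjijbem*.

bimibbawjijbem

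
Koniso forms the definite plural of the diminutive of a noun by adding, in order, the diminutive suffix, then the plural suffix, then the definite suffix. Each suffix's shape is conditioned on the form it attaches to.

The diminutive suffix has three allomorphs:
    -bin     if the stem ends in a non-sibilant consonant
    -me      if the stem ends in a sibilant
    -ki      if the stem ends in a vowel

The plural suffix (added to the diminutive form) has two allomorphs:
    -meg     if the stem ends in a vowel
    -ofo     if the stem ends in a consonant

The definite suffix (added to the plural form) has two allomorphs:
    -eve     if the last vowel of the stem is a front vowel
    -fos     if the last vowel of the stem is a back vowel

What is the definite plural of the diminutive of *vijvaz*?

vijvazmemegeve

The final sound of *vijvaz* is /z/, which is a sibilant, so the diminutive suffix is -me, giving *vijvazme*.
Since the final sound of the diminutive form *vijvazme* is /e/ (a vowel), it takes -meg, giving *vijvazmemeg*.
The last vowel of the plural form *vijvazmemeg* is /e/, which is a front vowel, so the definite suffix is -eve, giving *vijvazmemegeve*.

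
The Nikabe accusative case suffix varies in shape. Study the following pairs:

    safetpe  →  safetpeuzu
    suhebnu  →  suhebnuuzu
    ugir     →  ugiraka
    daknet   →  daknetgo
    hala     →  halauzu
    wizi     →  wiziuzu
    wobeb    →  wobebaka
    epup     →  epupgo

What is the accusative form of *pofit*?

pofitgo

The pattern is voicing of the final sound: -go when the stem ends in a voiceless consonant (*daknet*, *epup*); -aka when the stem ends in a voiced consonant (*ugir*, *wobeb*); -uzu when the stem ends in a vowel (*safetpe*, *suhebnu*, *hala*, *wizi*).
Since the final sound of *pofit* is /t/ (a voiceless consonant), it takes -go, giving *pofitgo*.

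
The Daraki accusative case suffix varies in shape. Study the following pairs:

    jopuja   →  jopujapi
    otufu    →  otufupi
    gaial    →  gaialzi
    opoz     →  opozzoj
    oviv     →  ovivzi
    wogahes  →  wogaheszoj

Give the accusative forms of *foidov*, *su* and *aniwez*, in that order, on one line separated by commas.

foidovzi, supi, aniwezzoj

The pattern is sibilance of the final sound: -zoj when the stem ends in a sibilant (*opoz*, *wogahes*); -zi when the stem ends in a non-sibilant consonant (*gaial*, *oviv*); -pi when the stem ends in a vowel (*jopuja*, *otufu*).
*foidov* — final sound /v/ (a non-sibilant consonant) → -zi → *foidovzi*.
Since the final sound of *su* is /u/ (a vowel), it takes -pi, giving *supi*.
The final sound of *aniwez* is /z/, which is a sibilant, so the suffix is -zoj, giving *aniwezzoj*.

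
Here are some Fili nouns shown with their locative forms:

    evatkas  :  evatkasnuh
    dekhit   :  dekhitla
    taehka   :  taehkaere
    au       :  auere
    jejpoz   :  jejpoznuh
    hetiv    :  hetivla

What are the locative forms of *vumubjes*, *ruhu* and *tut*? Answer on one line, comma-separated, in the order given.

Looking at the final sound of each stem: -nuh when the stem ends in a sibilant (*evatkas*, *jejpoz*); -la when the stem ends in a non-sibilant consonant (*dekhit*, *hetiv*); -ere when the stem ends in a vowel (*taehka*, *au*).
Since the final sound of *vumubjes* is /s/ (a sibilant), it takes -nuh, giving *vumubjesnuh*.
The final sound of *ruhu* is /u/, which is a vowel, so the suffix is -ere, giving *ruhuere*.
The final sound of *tut* is /t/, which is a non-sibilant consonant, so the suffix is -la, giving *tutla*.

vumubjesnuh, ruhuere, tutla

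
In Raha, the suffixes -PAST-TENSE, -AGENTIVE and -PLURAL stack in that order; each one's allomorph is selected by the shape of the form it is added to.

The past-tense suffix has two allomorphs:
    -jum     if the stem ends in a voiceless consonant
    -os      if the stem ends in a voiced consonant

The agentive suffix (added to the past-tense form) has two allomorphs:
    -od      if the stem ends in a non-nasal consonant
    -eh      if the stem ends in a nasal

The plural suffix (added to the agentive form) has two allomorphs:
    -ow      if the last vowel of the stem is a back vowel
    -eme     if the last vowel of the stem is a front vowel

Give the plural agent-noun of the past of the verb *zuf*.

The final consonant of *zuf* is /f/, which is voiceless, so the past-tense suffix is -jum, giving *zufjum*.
Since the final consonant of the past-tense form *zufjum* is /m/ (a nasal), it takes -eh, giving *zufjumeh*.
The agentive form *zufjumeh* — last vowel /e/ (a front vowel) → -eme → *zufjumeheme*.

zufjumeheme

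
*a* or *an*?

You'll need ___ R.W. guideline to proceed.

The indefinite article is chosen by the initial *sound* of the following word, not its spelling.
The initialism *R.W.* is read letter by letter; the first letter, R, is pronounced /ɑr/, which begins with a vowel sound.
So the article is *an*: You'll need an R.W. guideline to proceed.

an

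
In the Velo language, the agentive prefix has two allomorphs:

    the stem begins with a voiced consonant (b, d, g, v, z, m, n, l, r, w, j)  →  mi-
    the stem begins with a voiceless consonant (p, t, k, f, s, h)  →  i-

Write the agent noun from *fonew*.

ifonew

The first consonant of *fonew* is /f/, which is voiceless, so the prefix is i-, giving *ifonew*.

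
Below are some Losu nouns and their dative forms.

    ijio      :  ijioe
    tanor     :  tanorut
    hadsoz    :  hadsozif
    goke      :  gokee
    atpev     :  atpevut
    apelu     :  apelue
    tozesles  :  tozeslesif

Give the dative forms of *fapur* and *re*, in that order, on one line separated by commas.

fapurut, ree

Looking at the final sound of each stem: -if when the stem ends in a sibilant (*hadsoz*, *tozesles*); -ut when the stem ends in a non-sibilant consonant (*tanor*, *atpev*); -e when the stem ends in a vowel (*ijio*, *goke*, *apelu*).
Since the final sound of *fapur* is /r/ (a non-sibilant consonant), it takes -ut, giving *fapurut*.
*re* — final sound /e/ (a vowel) → -e → *ree*.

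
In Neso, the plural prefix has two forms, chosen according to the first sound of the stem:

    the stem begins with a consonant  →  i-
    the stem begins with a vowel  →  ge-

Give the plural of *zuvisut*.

Since the first sound of *zuvisut* is /z/ (a consonant), it takes i-, giving *izuvisut*.

izuvisut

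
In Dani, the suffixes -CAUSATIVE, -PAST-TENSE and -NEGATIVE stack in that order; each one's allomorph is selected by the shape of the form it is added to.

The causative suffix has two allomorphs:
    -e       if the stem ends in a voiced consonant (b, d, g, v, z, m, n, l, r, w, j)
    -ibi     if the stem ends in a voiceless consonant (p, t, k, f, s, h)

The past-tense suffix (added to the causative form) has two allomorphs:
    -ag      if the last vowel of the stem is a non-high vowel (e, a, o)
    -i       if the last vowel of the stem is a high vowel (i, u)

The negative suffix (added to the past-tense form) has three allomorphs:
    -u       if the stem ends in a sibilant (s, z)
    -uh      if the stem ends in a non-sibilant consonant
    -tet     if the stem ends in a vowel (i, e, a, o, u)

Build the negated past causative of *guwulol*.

The final consonant of *guwulol* is /l/, which is voiced, so the causative suffix is -e, giving *guwulole*.
The causative form *guwulole*: last vowel = /e/, a non-high vowel → -ag → *guwuloleag*.
The past-tense form *guwuloleag* — final sound /g/ (a non-sibilant consonant) → -uh → *guwuloleaguh*.

guwuloleaguh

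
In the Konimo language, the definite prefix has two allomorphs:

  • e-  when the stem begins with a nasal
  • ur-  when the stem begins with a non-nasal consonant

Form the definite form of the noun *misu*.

emisu

*misu*: first consonant = /m/, a nasal → e- → *emisu*.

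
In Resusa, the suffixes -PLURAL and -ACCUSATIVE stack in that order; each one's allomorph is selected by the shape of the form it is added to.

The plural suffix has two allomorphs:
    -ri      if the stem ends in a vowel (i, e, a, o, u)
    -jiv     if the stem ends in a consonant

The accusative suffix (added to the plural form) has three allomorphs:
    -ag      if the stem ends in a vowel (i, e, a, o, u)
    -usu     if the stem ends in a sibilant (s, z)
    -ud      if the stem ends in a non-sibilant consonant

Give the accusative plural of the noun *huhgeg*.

Since the final sound of *huhgeg* is /g/ (a consonant), it takes -jiv, giving *huhgegjiv*.
The plural form *huhgegjiv*: final sound = /v/, a non-sibilant consonant → -ud → *huhgegjivud*.

huhgegjivud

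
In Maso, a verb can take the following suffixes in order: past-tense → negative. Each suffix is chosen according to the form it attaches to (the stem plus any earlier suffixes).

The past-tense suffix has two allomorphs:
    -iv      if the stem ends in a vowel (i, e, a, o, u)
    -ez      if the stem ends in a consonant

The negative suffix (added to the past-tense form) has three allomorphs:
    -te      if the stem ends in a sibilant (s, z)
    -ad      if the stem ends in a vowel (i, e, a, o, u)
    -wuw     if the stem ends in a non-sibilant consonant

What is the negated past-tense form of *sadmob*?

The final sound of *sadmob* is /b/, which is a consonant, so the past-tense suffix is -ez, giving *sadmobez*.
The past-tense form *sadmobez* — final sound /z/ (a sibilant) → -te → *sadmobezte*.

sadmobezte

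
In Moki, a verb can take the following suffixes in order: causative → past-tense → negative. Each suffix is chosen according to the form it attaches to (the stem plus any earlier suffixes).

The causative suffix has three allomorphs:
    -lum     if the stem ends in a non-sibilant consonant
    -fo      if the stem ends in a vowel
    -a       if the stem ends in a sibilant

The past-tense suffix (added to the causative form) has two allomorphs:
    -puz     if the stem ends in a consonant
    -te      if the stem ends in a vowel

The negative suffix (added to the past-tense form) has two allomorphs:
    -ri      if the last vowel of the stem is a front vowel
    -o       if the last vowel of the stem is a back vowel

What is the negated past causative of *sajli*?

*sajli*: final sound = /i/, a vowel → -fo → *sajlifo*.
The causative form *sajlifo* — final sound /o/ (a vowel) → -te → *sajlifote*.
The past-tense form *sajlifote* — last vowel /e/ (a front vowel) → -ri → *sajlifoteri*.

sajlifoteri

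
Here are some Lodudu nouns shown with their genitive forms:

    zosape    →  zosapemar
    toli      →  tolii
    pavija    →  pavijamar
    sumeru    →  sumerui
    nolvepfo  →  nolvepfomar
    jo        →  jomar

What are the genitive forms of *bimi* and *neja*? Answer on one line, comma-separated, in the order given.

The alternation tracks the last vowel of the stem — -i when the last vowel of the stem is a high vowel (*toli*, *sumeru*); -mar when the last vowel of the stem is a non-high vowel (*zosape*, *pavija*, *nolvepfo*, *jo*).
Since the last vowel of *bimi* is /i/ (a high vowel), it takes -i, giving *bimii*.
Since the last vowel of *neja* is /a/ (a non-high vowel), it takes -mar, giving *nejamar*.

bimii, nejamar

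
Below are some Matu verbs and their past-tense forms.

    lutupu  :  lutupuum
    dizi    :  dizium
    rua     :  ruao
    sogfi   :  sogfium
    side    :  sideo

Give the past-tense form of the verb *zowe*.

zoweo

The alternation tracks the last vowel of the stem — -um when the last vowel of the stem is a high vowel (*lutupu*, *dizi*, *sogfi*); -o when the last vowel of the stem is a non-high vowel (*rua*, *side*).
The last vowel of *zowe* is /e/, which is a non-high vowel, so the suffix is -o, giving *zoweo*.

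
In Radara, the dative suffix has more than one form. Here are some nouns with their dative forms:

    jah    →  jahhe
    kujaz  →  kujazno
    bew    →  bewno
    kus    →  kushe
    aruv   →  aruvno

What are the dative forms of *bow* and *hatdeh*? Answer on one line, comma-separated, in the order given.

bowno, hatdehhe

The suffix is conditioned by the final consonant: -he when the stem ends in a voiceless consonant (*jah*, *kus*); -no when the stem ends in a voiced consonant (*kujaz*, *bew*, *aruv*).
The final consonant of *bow* is /w/, which is voiced, so the suffix is -no, giving *bowno*.
*hatdeh* — final consonant /h/ (voiceless) → -he → *hatdehhe*.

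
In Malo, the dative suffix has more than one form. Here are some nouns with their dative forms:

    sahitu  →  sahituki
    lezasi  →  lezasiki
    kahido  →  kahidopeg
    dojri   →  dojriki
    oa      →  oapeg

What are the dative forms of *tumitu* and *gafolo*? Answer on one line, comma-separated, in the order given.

The alternation tracks the last vowel of the stem — -ki when the last vowel of the stem is a high vowel (*sahitu*, *lezasi*, *dojri*); -peg when the last vowel of the stem is a non-high vowel (*kahido*, *oa*).
Since the last vowel of *tumitu* is /u/ (a high vowel), it takes -ki, giving *tumituki*.
*gafolo* — last vowel /o/ (a non-high vowel) → -peg → *gafolopeg*.

tumituki, gafolopeg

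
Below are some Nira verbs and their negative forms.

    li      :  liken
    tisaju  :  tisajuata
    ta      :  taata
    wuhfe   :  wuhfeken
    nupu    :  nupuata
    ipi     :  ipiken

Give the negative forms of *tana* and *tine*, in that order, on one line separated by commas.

The pattern is front/back vowel harmony: -ken when the last vowel of the stem is a front vowel (*li*, *wuhfe*, *ipi*); -ata when the last vowel of the stem is a back vowel (*tisaju*, *ta*, *nupu*).
*tana* — last vowel /a/ (a back vowel) → -ata → *tanaata*.
*tine*: last vowel = /e/, a front vowel → -ken → *tineken*.

tanaata, tineken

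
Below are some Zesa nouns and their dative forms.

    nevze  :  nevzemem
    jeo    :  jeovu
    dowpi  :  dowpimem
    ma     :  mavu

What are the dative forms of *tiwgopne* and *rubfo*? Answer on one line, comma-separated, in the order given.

The suffix is conditioned by the last vowel: -mem when the last vowel of the stem is a front vowel (*nevze*, *dowpi*); -vu when the last vowel of the stem is a back vowel (*jeo*, *ma*).
The last vowel of *tiwgopne* is /e/, which is a front vowel, so the suffix is -mem, giving *tiwgopnemem*.
The last vowel of *rubfo* is /o/, which is a back vowel, so the suffix is -vu, giving *rubfovu*.

tiwgopnemem, rubfovu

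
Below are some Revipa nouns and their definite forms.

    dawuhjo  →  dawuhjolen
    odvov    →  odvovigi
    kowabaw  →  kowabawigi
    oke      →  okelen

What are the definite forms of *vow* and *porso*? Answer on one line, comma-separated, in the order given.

vowigi, porsolen

The pattern is consonant vs. vowel: -igi when the stem ends in a consonant (*odvov*, *kowabaw*); -len when the stem ends in a vowel (*dawuhjo*, *oke*).
The final sound of *vow* is /w/, which is a consonant, so the suffix is -igi, giving *vowigi*.
*porso*: final sound = /o/, a vowel → -len → *porsolen*.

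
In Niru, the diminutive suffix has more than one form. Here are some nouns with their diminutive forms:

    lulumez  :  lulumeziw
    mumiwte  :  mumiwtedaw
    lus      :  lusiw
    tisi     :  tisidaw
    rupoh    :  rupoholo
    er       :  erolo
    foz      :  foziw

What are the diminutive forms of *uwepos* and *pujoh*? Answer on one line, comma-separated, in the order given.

The alternation tracks the final sound of the stem — -iw when the stem ends in a sibilant (*lulumez*, *lus*, *foz*); -olo when the stem ends in a non-sibilant consonant (*rupoh*, *er*); -daw when the stem ends in a vowel (*mumiwte*, *tisi*).
*uwepos*: final sound = /s/, a sibilant → -iw → *uweposiw*.
The final sound of *pujoh* is /h/, which is a non-sibilant consonant, so the suffix is -olo, giving *pujoholo*.

uweposiw, pujoholo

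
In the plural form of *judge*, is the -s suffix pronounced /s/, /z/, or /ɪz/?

/ɪz/

The stem *judge* ends in a sibilant (/s, z, ʃ, ʒ, tʃ, dʒ/).
The plural suffix surfaces as /ɪz/ after sibilants, /s/ after other voiceless consonants, and /z/ after other voiced sounds.
So the plural -s on *judge* is pronounced /ɪz/.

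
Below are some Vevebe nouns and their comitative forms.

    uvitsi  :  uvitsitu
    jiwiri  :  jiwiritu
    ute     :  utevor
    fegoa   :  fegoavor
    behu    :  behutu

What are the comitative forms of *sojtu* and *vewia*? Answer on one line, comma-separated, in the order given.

The alternation tracks the last vowel of the stem — -tu when the last vowel of the stem is a high vowel (*uvitsi*, *jiwiri*, *behu*); -vor when the last vowel of the stem is a non-high vowel (*ute*, *fegoa*).
Since the last vowel of *sojtu* is /u/ (a high vowel), it takes -tu, giving *sojtutu*.
*vewia* — last vowel /a/ (a non-high vowel) → -vor → *vewiavor*.

sojtutu, vewiavor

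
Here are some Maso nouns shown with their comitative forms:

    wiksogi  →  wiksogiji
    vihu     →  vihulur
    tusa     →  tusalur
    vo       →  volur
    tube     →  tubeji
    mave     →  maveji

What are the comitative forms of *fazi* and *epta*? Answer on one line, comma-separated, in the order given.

The pattern is front/back vowel harmony: -ji when the last vowel of the stem is a front vowel (*wiksogi*, *tube*, *mave*); -lur when the last vowel of the stem is a back vowel (*vihu*, *tusa*, *vo*).
Since the last vowel of *fazi* is /i/ (a front vowel), it takes -ji, giving *faziji*.
*epta*: last vowel = /a/, a back vowel → -lur → *eptalur*.

faziji, eptalur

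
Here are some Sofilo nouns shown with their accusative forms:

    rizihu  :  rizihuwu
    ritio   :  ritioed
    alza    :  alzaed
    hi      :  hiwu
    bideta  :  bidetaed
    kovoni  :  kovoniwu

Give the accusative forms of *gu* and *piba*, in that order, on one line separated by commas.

guwu, pibaed

The alternation tracks the last vowel of the stem — -wu when the last vowel of the stem is a high vowel (*rizihu*, *hi*, *kovoni*); -ed when the last vowel of the stem is a non-high vowel (*ritio*, *alza*, *bideta*).
*gu*: last vowel = /u/, a high vowel → -wu → *guwu*.
Since the last vowel of *piba* is /a/ (a non-high vowel), it takes -ed, giving *pibaed*.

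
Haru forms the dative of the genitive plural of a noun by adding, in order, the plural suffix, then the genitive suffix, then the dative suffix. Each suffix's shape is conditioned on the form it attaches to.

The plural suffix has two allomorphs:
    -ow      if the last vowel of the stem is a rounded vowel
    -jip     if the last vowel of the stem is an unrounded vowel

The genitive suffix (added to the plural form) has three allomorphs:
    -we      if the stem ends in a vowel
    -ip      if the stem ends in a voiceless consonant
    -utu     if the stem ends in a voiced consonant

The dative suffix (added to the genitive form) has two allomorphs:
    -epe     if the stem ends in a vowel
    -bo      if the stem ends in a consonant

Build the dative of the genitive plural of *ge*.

gejipipbo

*ge* — last vowel /e/ (an unrounded vowel) → -jip → *gejip*.
Since the final sound of the plural form *gejip* is /p/ (a voiceless consonant), it takes -ip, giving *gejipip*.
The genitive form *gejipip*: final sound = /p/, a consonant → -bo → *gejipipbo*.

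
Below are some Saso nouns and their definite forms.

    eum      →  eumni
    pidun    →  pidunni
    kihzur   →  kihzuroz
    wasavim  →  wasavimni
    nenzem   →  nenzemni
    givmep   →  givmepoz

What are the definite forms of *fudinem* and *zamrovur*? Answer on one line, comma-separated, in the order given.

fudinemni, zamrovuroz

The suffix is conditioned by the final consonant: -ni when the stem ends in a nasal (*eum*, *pidun*, *wasavim*, *nenzem*); -oz when the stem ends in a non-nasal consonant (*kihzur*, *givmep*).
*fudinem* — final consonant /m/ (a nasal) → -ni → *fudinemni*.
*zamrovur* — final consonant /r/ (non-nasal) → -oz → *zamrovuroz*.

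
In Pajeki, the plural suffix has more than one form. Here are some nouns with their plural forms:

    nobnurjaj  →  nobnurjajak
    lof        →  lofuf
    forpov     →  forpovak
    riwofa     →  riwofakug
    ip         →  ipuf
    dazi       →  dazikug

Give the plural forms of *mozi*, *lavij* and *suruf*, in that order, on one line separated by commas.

mozikug, lavijak, surufuf

The pattern is voicing of the final sound: -uf when the stem ends in a voiceless consonant (*lof*, *ip*); -ak when the stem ends in a voiced consonant (*nobnurjaj*, *forpov*); -kug when the stem ends in a vowel (*riwofa*, *dazi*).
The final sound of *mozi* is /i/, which is a vowel, so the suffix is -kug, giving *mozikug*.
Since the final sound of *lavij* is /j/ (a voiced consonant), it takes -ak, giving *lavijak*.
The final sound of *suruf* is /f/, which is a voiceless consonant, so the suffix is -uf, giving *surufuf*.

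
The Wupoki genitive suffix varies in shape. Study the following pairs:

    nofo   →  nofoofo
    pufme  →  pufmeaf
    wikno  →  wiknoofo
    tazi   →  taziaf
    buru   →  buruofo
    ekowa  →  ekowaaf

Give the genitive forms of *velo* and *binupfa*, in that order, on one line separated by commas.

The alternation tracks the last vowel of the stem — -ofo when the last vowel of the stem is a rounded vowel (*nofo*, *wikno*, *buru*); -af when the last vowel of the stem is an unrounded vowel (*pufme*, *tazi*, *ekowa*).
The last vowel of *velo* is /o/, which is a rounded vowel, so the suffix is -ofo, giving *veloofo*.
The last vowel of *binupfa* is /a/, which is an unrounded vowel, so the suffix is -af, giving *binupfaaf*.

veloofo, binupfaaf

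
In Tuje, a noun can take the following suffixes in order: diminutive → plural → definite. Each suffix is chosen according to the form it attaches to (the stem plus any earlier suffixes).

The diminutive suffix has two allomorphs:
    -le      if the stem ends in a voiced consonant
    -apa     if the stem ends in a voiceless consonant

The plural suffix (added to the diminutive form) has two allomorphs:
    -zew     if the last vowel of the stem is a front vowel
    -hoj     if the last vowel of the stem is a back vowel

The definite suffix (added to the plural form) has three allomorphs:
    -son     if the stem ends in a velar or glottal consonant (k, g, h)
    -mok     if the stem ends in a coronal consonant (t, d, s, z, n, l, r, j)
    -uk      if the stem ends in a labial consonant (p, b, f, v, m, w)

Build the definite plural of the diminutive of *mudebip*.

mudebipapahojmok

*mudebip* — final consonant /p/ (voiceless) → -apa → *mudebipapa*.
The diminutive form *mudebipapa* — last vowel /a/ (a back vowel) → -hoj → *mudebipapahoj*.
The plural form *mudebipapahoj* — final consonant /j/ (coronal) → -mok → *mudebipapahojmok*.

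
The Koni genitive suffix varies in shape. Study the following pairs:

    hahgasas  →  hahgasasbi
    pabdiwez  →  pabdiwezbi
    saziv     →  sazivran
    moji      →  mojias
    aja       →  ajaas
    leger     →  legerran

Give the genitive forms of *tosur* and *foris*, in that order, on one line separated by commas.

tosurran, forisbi

The pattern is sibilance of the final sound: -bi when the stem ends in a sibilant (*hahgasas*, *pabdiwez*); -ran when the stem ends in a non-sibilant consonant (*saziv*, *leger*); -as when the stem ends in a vowel (*moji*, *aja*).
The final sound of *tosur* is /r/, which is a non-sibilant consonant, so the suffix is -ran, giving *tosurran*.
*foris*: final sound = /s/, a sibilant → -bi → *forisbi*.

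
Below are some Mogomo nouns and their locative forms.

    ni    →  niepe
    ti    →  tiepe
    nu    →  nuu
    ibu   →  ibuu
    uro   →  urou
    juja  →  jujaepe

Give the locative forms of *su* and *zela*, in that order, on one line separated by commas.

suu, zelaepe

The alternation tracks the last vowel of the stem — -u when the last vowel of the stem is a rounded vowel (*nu*, *ibu*, *uro*); -epe when the last vowel of the stem is an unrounded vowel (*ni*, *ti*, *juja*).
*su* — last vowel /u/ (a rounded vowel) → -u → *suu*.
Since the last vowel of *zela* is /a/ (an unrounded vowel), it takes -epe, giving *zelaepe*.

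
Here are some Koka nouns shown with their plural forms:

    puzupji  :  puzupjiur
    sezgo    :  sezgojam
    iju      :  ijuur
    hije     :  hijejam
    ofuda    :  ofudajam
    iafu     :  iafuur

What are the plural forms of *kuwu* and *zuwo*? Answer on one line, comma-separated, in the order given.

kuwuur, zuwojam

Looking at the last vowel of each stem: -ur when the last vowel of the stem is a high vowel (*puzupji*, *iju*, *iafu*); -jam when the last vowel of the stem is a non-high vowel (*sezgo*, *hije*, *ofuda*).
*kuwu*: last vowel = /u/, a high vowel → -ur → *kuwuur*.
*zuwo*: last vowel = /o/, a non-high vowel → -jam → *zuwojam*.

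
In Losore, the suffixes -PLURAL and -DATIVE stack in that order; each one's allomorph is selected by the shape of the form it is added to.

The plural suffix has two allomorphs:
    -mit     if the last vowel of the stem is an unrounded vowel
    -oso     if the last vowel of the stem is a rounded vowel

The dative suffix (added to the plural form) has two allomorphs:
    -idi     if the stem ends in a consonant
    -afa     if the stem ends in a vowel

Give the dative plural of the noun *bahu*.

bahuosoafa

The last vowel of *bahu* is /u/, which is a rounded vowel, so the plural suffix is -oso, giving *bahuoso*.
The plural form *bahuoso* — final sound /o/ (a vowel) → -afa → *bahuosoafa*.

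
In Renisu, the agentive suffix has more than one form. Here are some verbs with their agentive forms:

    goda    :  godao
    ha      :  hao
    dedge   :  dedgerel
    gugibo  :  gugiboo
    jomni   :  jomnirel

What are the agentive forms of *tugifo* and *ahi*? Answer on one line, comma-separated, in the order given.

The suffix is conditioned by the last vowel: -rel when the last vowel of the stem is a front vowel (*dedge*, *jomni*); -o when the last vowel of the stem is a back vowel (*goda*, *ha*, *gugibo*).
*tugifo* — last vowel /o/ (a back vowel) → -o → *tugifoo*.
Since the last vowel of *ahi* is /i/ (a front vowel), it takes -rel, giving *ahirel*.

tugifoo, ahirel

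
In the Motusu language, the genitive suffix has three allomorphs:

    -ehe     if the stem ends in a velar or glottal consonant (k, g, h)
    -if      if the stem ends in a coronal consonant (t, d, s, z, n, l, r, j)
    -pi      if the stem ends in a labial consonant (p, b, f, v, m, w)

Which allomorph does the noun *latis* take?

-if

The final consonant of *latis* is /s/, which is coronal, so the suffix is -if.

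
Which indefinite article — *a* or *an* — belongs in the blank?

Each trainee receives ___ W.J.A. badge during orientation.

a

The indefinite article is chosen by the initial *sound* of the following word, not its spelling.
The initialism *W.J.A.* is read letter by letter; the first letter, W, is pronounced /ˈdʌbəl.juː/, which begins with a consonant sound.
So the article is *a*: Each trainee receives a W.J.A. badge during orientation.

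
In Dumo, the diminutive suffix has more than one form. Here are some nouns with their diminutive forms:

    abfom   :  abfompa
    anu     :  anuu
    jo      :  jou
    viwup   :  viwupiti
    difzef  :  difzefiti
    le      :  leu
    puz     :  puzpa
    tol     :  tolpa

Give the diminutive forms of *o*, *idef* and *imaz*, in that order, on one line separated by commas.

The alternation tracks the final sound of the stem — -iti when the stem ends in a voiceless consonant (*viwup*, *difzef*); -pa when the stem ends in a voiced consonant (*abfom*, *puz*, *tol*); -u when the stem ends in a vowel (*anu*, *jo*, *le*).
The final sound of *o* is /o/, which is a vowel, so the suffix is -u, giving *ou*.
*idef*: final sound = /f/, a voiceless consonant → -iti → *idefiti*.
*imaz*: final sound = /z/, a voiced consonant → -pa → *imazpa*.

ou, idefiti, imazpa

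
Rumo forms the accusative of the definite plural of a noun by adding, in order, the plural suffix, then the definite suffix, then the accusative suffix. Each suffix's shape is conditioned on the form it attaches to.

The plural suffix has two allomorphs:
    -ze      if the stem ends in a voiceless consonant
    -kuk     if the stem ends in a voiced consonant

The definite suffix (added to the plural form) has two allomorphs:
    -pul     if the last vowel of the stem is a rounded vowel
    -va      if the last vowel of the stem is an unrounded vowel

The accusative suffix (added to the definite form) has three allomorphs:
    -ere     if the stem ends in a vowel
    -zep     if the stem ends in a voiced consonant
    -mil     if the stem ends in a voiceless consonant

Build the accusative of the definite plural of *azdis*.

Since the final consonant of *azdis* is /s/ (voiceless), it takes -ze, giving *azdisze*.
The last vowel of the plural form *azdisze* is /e/, which is an unrounded vowel, so the definite suffix is -va, giving *azdiszeva*.
The definite form *azdiszeva* — final sound /a/ (a vowel) → -ere → *azdiszevaere*.

azdiszevaere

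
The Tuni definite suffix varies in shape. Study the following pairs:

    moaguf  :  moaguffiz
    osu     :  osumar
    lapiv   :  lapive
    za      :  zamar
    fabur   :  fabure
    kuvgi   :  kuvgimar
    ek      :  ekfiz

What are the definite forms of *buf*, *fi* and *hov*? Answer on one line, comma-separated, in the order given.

The alternation tracks the final sound of the stem — -fiz when the stem ends in a voiceless consonant (*moaguf*, *ek*); -e when the stem ends in a voiced consonant (*lapiv*, *fabur*); -mar when the stem ends in a vowel (*osu*, *za*, *kuvgi*).
The final sound of *buf* is /f/, which is a voiceless consonant, so the suffix is -fiz, giving *buffiz*.
The final sound of *fi* is /i/, which is a vowel, so the suffix is -mar, giving *fimar*.
*hov*: final sound = /v/, a voiced consonant → -e → *hove*.

buffiz, fimar, hove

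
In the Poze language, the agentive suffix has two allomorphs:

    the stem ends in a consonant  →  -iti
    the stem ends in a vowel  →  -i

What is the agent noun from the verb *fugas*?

The final sound of *fugas* is /s/, which is a consonant, so the suffix is -iti, giving *fugasiti*.

fugasiti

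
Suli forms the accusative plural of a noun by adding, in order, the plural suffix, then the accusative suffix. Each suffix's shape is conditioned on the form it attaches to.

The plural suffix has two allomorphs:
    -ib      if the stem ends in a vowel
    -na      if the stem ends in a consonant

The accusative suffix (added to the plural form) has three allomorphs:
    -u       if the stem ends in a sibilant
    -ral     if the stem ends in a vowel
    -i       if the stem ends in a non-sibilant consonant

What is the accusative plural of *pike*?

pikeibi

*pike* — final sound /e/ (a vowel) → -ib → *pikeib*.
The plural form *pikeib* — final sound /b/ (a non-sibilant consonant) → -i → *pikeibi*.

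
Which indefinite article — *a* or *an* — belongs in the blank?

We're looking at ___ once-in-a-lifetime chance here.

a

The indefinite article is chosen by the initial *sound* of the following word, not its spelling.
*once-in-a-lifetime* begins with the sound /wʌ/ (*once* pronounced with initial /w/) — a consonant sound.
So the article is *a*: We're looking at a once-in-a-lifetime chance here.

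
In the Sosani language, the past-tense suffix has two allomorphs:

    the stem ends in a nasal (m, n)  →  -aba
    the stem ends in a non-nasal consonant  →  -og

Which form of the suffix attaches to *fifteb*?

*fifteb*: final consonant = /b/, non-nasal → -og.

-og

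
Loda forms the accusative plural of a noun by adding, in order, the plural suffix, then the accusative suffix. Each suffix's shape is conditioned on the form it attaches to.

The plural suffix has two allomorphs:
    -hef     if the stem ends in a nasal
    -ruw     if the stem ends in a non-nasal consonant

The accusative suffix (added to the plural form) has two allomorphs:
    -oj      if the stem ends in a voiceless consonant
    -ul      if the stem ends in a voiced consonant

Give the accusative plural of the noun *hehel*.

hehelruwul

*hehel* — final consonant /l/ (non-nasal) → -ruw → *hehelruw*.
Since the final consonant of the plural form *hehelruw* is /w/ (voiced), it takes -ul, giving *hehelruwul*.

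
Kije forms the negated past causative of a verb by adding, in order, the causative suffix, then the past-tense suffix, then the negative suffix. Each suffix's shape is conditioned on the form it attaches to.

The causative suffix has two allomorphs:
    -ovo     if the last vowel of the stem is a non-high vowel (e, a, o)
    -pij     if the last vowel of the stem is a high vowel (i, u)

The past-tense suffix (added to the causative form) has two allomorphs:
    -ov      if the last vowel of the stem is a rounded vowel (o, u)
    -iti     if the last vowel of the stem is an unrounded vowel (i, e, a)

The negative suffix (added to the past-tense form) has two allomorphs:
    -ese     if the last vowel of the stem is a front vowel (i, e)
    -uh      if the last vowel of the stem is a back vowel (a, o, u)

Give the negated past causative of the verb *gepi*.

gepipijitiese

Since the last vowel of *gepi* is /i/ (a high vowel), it takes -pij, giving *gepipij*.
The causative form *gepipij* — last vowel /i/ (an unrounded vowel) → -iti → *gepipijiti*.
The past-tense form *gepipijiti*: last vowel = /i/, a front vowel → -ese → *gepipijitiese*.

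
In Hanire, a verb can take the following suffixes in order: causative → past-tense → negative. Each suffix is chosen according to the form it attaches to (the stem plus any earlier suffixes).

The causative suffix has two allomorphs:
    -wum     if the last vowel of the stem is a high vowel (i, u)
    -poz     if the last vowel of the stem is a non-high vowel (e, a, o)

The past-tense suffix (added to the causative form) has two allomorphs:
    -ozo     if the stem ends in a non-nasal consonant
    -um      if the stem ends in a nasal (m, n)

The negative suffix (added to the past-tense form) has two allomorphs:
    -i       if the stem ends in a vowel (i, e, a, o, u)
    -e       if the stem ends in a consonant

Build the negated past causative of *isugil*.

The last vowel of *isugil* is /i/, which is a high vowel, so the causative suffix is -wum, giving *isugilwum*.
The causative form *isugilwum* — final consonant /m/ (a nasal) → -um → *isugilwumum*.
The past-tense form *isugilwumum* — final sound /m/ (a consonant) → -e → *isugilwumume*.

isugilwumume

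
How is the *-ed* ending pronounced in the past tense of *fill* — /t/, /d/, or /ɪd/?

/d/

The stem *fill* ends in a voiced sound other than /d/.
The -ed suffix is realized as /ɪd/ after /t, d/; as /t/ after other voiceless consonants; and as /d/ after other voiced sounds.
So -ed on *fill* is pronounced /d/.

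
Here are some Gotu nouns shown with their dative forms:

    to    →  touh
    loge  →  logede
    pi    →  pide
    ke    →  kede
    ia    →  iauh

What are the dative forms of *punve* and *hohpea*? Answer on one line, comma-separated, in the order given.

Looking at the last vowel of each stem: -de when the last vowel of the stem is a front vowel (*loge*, *pi*, *ke*); -uh when the last vowel of the stem is a back vowel (*to*, *ia*).
*punve* — last vowel /e/ (a front vowel) → -de → *punvede*.
*hohpea* — last vowel /a/ (a back vowel) → -uh → *hohpeauh*.

punvede, hohpeauh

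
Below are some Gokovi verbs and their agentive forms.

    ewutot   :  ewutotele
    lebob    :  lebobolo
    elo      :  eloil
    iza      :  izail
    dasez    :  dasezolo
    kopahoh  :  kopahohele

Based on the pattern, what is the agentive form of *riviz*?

rivizolo

The alternation tracks the final sound of the stem — -ele when the stem ends in a voiceless consonant (*ewutot*, *kopahoh*); -olo when the stem ends in a voiced consonant (*lebob*, *dasez*); -il when the stem ends in a vowel (*elo*, *iza*).
The final sound of *riviz* is /z/, which is a voiced consonant, so the suffix is -olo, giving *rivizolo*.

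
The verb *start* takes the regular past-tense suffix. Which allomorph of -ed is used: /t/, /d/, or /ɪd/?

The stem *start* ends in /t/ or /d/.
The -ed suffix is realized as /ɪd/ after /t, d/; as /t/ after other voiceless consonants; and as /d/ after other voiced sounds.
So -ed on *start* is pronounced /ɪd/.

/ɪd/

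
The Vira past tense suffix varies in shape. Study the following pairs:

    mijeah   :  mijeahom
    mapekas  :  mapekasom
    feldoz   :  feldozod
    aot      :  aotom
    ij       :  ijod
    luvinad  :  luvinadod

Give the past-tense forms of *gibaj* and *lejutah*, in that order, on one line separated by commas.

gibajod, lejutahom

Looking at the final consonant of each stem: -om when the stem ends in a voiceless consonant (*mijeah*, *mapekas*, *aot*); -od when the stem ends in a voiced consonant (*feldoz*, *ij*, *luvinad*).
*gibaj*: final consonant = /j/, voiced → -od → *gibajod*.
The final consonant of *lejutah* is /h/, which is voiceless, so the suffix is -om, giving *lejutahom*.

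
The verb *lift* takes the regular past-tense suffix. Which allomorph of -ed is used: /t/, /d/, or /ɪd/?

The stem *lift* ends in /t/ or /d/.
The -ed suffix is realized as /ɪd/ after /t, d/; as /t/ after other voiceless consonants; and as /d/ after other voiced sounds.
So -ed on *lift* is pronounced /ɪd/.

/ɪd/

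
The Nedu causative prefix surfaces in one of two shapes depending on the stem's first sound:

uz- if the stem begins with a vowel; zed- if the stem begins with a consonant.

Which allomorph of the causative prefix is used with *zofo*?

The first sound of *zofo* is /z/, which is a consonant, so the prefix is zed-.

zed-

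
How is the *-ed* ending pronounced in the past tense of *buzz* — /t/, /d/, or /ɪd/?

/d/

The stem *buzz* ends in a voiced sound other than /d/.
The -ed suffix is realized as /ɪd/ after /t, d/; as /t/ after other voiceless consonants; and as /d/ after other voiced sounds.
So -ed on *buzz* is pronounced /d/.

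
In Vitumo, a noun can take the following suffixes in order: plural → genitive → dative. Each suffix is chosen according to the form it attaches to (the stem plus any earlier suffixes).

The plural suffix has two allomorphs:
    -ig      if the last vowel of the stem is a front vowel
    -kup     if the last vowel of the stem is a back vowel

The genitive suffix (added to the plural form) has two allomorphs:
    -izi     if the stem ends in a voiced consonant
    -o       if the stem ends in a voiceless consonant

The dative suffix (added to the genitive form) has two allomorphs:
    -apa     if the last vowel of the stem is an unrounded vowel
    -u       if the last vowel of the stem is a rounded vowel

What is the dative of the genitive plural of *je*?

*je*: last vowel = /e/, a front vowel → -ig → *jeig*.
The plural form *jeig* — final consonant /g/ (voiced) → -izi → *jeigizi*.
The genitive form *jeigizi* — last vowel /i/ (an unrounded vowel) → -apa → *jeigiziapa*.

jeigiziapa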